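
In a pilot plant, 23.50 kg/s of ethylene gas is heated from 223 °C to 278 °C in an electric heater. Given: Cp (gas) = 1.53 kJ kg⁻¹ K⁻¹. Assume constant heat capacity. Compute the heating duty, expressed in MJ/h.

Q = 7120 MJ/h

Q = ṁ·Cp·ΔT = 23.50 × 1.53 × (278 − 223) = 1977.5 kJ/s
Heating duty = 7119.1 MJ/h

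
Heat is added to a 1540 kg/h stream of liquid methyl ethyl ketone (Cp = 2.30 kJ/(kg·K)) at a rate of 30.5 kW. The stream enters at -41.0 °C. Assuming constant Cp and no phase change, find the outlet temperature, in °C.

T_out = -10.0 °C

Q = 30.5 kW = 109800 kJ/h
ΔT = Q/(ṁ·Cp) = 109800/(1540×2.30) = 30.999 K
T_out = -41.0 + 30.999 = -10.001 °C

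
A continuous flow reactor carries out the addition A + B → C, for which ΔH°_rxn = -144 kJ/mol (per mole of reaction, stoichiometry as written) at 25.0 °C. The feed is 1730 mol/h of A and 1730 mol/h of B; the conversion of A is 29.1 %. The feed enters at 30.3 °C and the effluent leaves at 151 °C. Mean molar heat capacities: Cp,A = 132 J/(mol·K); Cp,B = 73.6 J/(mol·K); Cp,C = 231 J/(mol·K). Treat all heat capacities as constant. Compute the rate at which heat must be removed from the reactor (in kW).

Q_out = 7.76 kW

Extent of reaction ξ = 0.291 × 1730 = 503.43 mol/h
Reaction term: ξ·ΔH°_rxn = 503.43 × -144 = -72494 kJ/h
Sensible, feed 30.3→25 °C: -1885.1 kJ/h
Outlet flows (mol/h): A 1226.6, B 1226.6, C 503.43
Sensible, products 25→151 °C: 46428 kJ/h
Q = ΔH = -27951 kJ/h = -7.7642 kW
Heat removed = 7.7642 kW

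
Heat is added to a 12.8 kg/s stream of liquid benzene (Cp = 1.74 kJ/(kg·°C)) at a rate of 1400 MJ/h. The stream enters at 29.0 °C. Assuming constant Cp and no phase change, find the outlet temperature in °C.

T_out = 46.5 °C

Q = 1400 MJ/h = 388.89 kJ/s
ΔT = Q/(ṁ·Cp) = 388.89/(12.8×1.74) = 17.461 K
T_out = 29.0 + 17.461 = 46.461 °C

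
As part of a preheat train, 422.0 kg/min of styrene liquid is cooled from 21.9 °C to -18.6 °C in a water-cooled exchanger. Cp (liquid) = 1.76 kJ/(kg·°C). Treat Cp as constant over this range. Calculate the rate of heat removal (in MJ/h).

Q = ṁ·Cp·ΔT = 422.0 × 1.76 × (-18.6 − 21.9) = -30080 kJ/min
Converting: 30080 / 60 s = 501.34 kW
Cooling duty = 1804.8 MJ/h

Q_c = 1800 MJ/h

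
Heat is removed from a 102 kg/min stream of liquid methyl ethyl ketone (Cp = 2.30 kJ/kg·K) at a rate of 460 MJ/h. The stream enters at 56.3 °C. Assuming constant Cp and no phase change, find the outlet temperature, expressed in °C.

Q = 460 MJ/h = 7666.7 kJ/min
ΔT = Q/(ṁ·Cp) = 7666.7/(102×2.30) = 32.68 K
T_out = 56.3 − 32.68 = 23.62 °C

T_out = 23.6 °C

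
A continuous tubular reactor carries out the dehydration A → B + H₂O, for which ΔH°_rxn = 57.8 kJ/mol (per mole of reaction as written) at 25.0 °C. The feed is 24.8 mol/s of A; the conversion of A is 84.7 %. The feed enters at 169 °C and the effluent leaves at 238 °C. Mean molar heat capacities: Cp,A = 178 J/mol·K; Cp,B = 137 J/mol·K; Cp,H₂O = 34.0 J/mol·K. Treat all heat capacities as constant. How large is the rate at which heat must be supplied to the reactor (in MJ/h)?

Extent of reaction ξ = 0.847 × 24.8 = 21.006 mol/s
Reaction term: ξ·ΔH°_rxn = 21.006 × 57.8 = 1214.1 kJ/s
Sensible, feed 169→25 °C: -635.67 kJ/s
Outlet flows (mol/s): A 3.7944, B 21.006, H₂O 21.006
Sensible, products 25→238 °C: 908.95 kJ/s
Q = ΔH = 1487.4 kJ/s = 1487.4 kW
Heat supplied = 5354.6 MJ/h

Q_in = 5350 MJ/h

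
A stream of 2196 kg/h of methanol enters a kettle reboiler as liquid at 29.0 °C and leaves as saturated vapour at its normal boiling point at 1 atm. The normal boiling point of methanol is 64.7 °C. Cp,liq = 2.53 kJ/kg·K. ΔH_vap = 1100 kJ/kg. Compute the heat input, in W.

Q = 726000 W

liquid 29.0→64.7 °C: 90.321 kJ/kg
vaporisation at 64.7 °C: 1100 kJ/kg
Δh = 90.321 + 1100 = 1190.3 kJ/kg
Q = ṁ·Δh = 2196 kg/h × 1190.3 kJ/kg = 2.6139e+06 kJ/h
|Q| = 726.1 kW = 726100 W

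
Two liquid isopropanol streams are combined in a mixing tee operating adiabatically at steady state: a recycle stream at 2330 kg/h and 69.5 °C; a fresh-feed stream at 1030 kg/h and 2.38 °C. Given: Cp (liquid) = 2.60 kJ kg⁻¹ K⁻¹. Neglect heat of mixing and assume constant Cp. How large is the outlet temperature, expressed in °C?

T_out = 48.9 °C

Adiabatic, steady state ⇒ Σ ṁᵢCp,ᵢ(T_out − Tᵢ) = 0
Σ ṁᵢCp,ᵢTᵢ = 2330×2.60×69.5 + 1030×2.60×2.38 = 427400
Σ ṁᵢCp,ᵢ = 2330×2.60 + 1030×2.60 = 8736
T_out = 427400 / 8736 = 48.925 °C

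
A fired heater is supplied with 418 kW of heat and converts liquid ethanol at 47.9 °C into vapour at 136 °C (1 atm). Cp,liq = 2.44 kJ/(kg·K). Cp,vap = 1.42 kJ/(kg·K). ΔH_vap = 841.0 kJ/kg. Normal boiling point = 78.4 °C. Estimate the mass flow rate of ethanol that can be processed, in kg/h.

Δh = 2.44×(78.4−47.9) + 841.0 + 1.42×(136−78.4) = 997.21 kJ/kg
Q = 418 kW = 418 kJ/s = 1.5048e+06 kJ/h
ṁ = Q/Δh = 1.5048e+06 / 997.21 = 1509 kg/h

ṁ = 1510 kg/h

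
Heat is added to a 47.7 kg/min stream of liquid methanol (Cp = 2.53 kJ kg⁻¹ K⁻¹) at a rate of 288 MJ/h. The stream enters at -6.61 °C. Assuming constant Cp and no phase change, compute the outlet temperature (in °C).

T_out = 33.2 °C

Q = 288 MJ/h = 4800 kJ/min
ΔT = Q/(ṁ·Cp) = 4800/(47.7×2.53) = 39.774 K
T_out = -6.61 + 39.774 = 33.164 °C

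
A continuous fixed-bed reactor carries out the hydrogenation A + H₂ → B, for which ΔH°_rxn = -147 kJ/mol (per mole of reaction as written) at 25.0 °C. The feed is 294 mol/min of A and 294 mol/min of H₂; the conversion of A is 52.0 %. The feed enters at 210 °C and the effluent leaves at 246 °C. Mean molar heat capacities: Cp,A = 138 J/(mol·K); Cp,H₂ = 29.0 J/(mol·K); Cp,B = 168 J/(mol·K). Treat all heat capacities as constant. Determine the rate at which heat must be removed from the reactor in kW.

Q_out = 345 kW

Extent of reaction ξ = 0.520 × 294 = 152.88 mol/min
Reaction term: ξ·ΔH°_rxn = 152.88 × -147 = -22473 kJ/min
Sensible, feed 210→25 °C: -9083.1 kJ/min
Outlet flows (mol/min): A 141.12, H₂ 141.12, B 152.88
Sensible, products 25→246 °C: 10884 kJ/min
Q = ΔH = -20672 kJ/min = -344.53 kW
Heat removed = 344.53 kW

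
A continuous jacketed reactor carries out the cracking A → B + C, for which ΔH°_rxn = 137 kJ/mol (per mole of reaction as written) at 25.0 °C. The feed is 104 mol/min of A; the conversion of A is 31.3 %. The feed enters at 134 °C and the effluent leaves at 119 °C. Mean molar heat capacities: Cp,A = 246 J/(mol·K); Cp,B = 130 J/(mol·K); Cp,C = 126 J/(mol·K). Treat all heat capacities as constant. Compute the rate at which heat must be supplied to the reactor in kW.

Q_in = 68.4 kW

Extent of reaction ξ = 0.313 × 104 = 32.552 mol/min
Reaction term: ξ·ΔH°_rxn = 32.552 × 137 = 4459.6 kJ/min
Sensible, feed 134→25 °C: -2788.7 kJ/min
Outlet flows (mol/min): A 71.448, B 32.552, C 32.552
Sensible, products 25→119 °C: 2435.5 kJ/min
Q = ΔH = 4106.5 kJ/min = 68.441 kW
Heat supplied = 68.441 kW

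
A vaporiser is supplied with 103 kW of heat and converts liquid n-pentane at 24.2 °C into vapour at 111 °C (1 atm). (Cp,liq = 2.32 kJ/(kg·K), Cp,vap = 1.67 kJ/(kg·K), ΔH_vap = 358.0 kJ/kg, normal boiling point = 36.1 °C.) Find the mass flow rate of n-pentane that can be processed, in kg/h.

Δh = 2.32×(36.1−24.2) + 358.0 + 1.67×(111−36.1) = 510.69 kJ/kg
Q = 103 kW = 103 kJ/s = 370800 kJ/h
ṁ = Q/Δh = 370800 / 510.69 = 726.08 kg/h

ṁ = 726 kg/h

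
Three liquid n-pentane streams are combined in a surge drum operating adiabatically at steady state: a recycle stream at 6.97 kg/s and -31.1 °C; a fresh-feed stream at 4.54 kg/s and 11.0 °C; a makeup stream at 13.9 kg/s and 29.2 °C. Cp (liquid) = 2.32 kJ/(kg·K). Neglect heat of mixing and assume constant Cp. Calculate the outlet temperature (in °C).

T_out = 9.41 °C

Energy balance with Q = 0: Σ ṁᵢCp,ᵢ(T_out − Tᵢ) = 0
T_out = Σ ṁᵢCp,ᵢTᵢ / Σ ṁᵢCp,ᵢ
      = 554.6 / 58.951 = 9.4078 °C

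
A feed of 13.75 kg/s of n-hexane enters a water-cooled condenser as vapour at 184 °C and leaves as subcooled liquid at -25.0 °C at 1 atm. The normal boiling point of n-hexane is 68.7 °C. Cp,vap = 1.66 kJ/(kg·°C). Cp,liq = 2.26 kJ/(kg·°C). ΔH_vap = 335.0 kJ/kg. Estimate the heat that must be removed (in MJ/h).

Q_c = 36500 MJ/h

vapour 184→68.7 °C: -191.4 kJ/kg
condensation at 68.7 °C: -335 kJ/kg
liquid 68.7→-25.0 °C: -211.76 kJ/kg
Δh = -191.4 + -335 + -211.76 = -738.16 kJ/kg
Q = ṁ·Δh = 13.75 kg/s × -738.16 kJ/kg = -10150 kJ/s
|Q| = 10150 kW = 36539 MJ/h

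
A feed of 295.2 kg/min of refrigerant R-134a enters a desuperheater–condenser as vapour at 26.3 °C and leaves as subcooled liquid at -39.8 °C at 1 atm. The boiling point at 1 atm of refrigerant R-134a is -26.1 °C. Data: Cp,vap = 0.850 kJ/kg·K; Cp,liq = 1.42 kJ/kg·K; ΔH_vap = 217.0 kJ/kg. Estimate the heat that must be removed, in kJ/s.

vapour 26.3→-26.1 °C: -44.54 kJ/kg
condensation at -26.1 °C: -217 kJ/kg
liquid -26.1→-39.8 °C: -19.454 kJ/kg
Δh = -44.54 + -217 + -19.454 = -280.99 kJ/kg
Q = ṁ·Δh = 295.2 kg/min × -280.99 kJ/kg = -82949 kJ/min
|Q| = 1382.5 kW

Q_c = 1380 kJ/s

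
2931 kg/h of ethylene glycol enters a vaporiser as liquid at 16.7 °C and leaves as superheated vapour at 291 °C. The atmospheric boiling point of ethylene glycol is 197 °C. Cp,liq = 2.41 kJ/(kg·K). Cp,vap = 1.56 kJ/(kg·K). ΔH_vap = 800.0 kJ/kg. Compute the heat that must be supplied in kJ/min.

liquid 16.7→197 °C: 434.52 kJ/kg
vaporisation at 197 °C: 800 kJ/kg
vapour 197→291 °C: 146.64 kJ/kg
Δh = 434.52 + 800 + 146.64 = 1381.2 kJ/kg
Q = ṁ·Δh = 2931 kg/h × 1381.2 kJ/kg = 4.0482e+06 kJ/h
|Q| = 1124.5 kW = 67470 kJ/min

Q = 67500 kJ/min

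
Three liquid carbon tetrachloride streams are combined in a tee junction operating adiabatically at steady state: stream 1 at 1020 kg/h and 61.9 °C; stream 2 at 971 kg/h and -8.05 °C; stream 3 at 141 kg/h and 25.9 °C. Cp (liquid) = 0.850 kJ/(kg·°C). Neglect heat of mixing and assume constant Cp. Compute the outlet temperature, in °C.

T_out = 27.7 °C

Energy balance with Q = 0: Σ ṁᵢCp,ᵢ(T_out − Tᵢ) = 0
Σ ṁᵢCp,ᵢTᵢ = 1020×0.850×61.9 + 971×0.850×-8.05 + 141×0.850×25.9 = 50127
Σ ṁᵢCp,ᵢ = 1020×0.850 + 971×0.850 + 141×0.850 = 1812.2
T_out = 50127 / 1812.2 = 27.661 °C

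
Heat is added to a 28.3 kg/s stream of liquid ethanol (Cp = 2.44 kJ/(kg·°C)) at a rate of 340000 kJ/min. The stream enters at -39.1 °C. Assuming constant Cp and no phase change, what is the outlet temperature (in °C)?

Q = 340000 kJ/min = 5666.7 kJ/s
ΔT = Q/(ṁ·Cp) = 5666.7/(28.3×2.44) = 82.064 K
T_out = -39.1 + 82.064 = 42.964 °C

T_out = 43.0 °C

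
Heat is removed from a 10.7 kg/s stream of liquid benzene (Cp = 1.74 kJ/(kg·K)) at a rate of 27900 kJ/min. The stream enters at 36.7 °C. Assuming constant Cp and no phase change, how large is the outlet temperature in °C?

T_out = 11.7 °C

Q = 27900 kJ/min = 465 kJ/s
ΔT = Q/(ṁ·Cp) = 465/(10.7×1.74) = 24.976 K
T_out = 36.7 − 24.976 = 11.724 °C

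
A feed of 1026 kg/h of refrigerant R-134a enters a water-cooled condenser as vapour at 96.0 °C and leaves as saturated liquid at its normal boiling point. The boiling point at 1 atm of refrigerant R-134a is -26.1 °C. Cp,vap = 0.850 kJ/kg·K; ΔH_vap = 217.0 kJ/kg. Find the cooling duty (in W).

vapour 96.0→-26.1 °C: -103.78 kJ/kg
condensation at -26.1 °C: -217 kJ/kg
Δh = -103.78 + -217 = -320.78 kJ/kg
Q = ṁ·Δh = 1026 kg/h × -320.78 kJ/kg = -329130 kJ/h
|Q| = 91.424 kW = 91424 W

Q_c = 91400 W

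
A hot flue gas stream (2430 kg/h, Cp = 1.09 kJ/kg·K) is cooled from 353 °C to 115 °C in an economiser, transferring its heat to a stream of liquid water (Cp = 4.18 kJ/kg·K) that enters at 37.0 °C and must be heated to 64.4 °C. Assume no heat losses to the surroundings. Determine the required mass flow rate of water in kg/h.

Heat released by hot stream: Q = 2430 × 1.09 × (353 − 115) = 630390 kJ/h
Energy balance on cold side (adiabatic exchanger): Q = ṁ_c·Cp_c·(T_c,out − T_c,in)
ṁ_c = 630390 / [4.18 × (64.4 − 37.0)] = 5504.1 kg/h

ṁ_c = 5500 kg/h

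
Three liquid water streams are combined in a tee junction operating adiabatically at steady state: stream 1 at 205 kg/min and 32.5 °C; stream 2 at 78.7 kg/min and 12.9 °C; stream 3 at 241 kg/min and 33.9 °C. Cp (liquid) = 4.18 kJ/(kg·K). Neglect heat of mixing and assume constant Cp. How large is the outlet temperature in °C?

Energy balance with Q = 0: Σ ṁᵢCp,ᵢ(T_out − Tᵢ) = 0
Σ ṁᵢCp,ᵢTᵢ = 205×4.18×32.5 + 78.7×4.18×12.9 + 241×4.18×33.9 = 66243
Σ ṁᵢCp,ᵢ = 205×4.18 + 78.7×4.18 + 241×4.18 = 2193.2
T_out = 66243 / 2193.2 = 30.203 °C

T_out = 30.2 °C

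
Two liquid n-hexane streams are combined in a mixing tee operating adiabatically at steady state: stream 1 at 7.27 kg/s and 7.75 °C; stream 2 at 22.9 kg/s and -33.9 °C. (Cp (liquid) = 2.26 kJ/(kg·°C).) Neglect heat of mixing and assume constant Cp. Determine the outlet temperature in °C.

T_out = -23.9 °C

Energy balance with Q = 0: Σ ṁᵢCp,ᵢ(T_out − Tᵢ) = 0
T_out = Σ ṁᵢCp,ᵢTᵢ / Σ ṁᵢCp,ᵢ
      = -1627.1 / 68.184 = -23.864 °C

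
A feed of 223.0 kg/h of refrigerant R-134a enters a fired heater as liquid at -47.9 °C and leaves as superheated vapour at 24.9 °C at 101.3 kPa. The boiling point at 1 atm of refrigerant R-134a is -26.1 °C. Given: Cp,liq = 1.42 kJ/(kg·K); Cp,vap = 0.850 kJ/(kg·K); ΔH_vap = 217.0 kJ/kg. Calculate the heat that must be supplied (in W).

liquid -47.9→-26.1 °C: 30.956 kJ/kg
vaporisation at -26.1 °C: 217 kJ/kg
vapour -26.1→24.9 °C: 43.35 kJ/kg
Δh = 30.956 + 217 + 43.35 = 291.31 kJ/kg
Q = ṁ·Δh = 223.0 kg/h × 291.31 kJ/kg = 64961 kJ/h
|Q| = 18.045 kW = 18045 W

Q = 18000 W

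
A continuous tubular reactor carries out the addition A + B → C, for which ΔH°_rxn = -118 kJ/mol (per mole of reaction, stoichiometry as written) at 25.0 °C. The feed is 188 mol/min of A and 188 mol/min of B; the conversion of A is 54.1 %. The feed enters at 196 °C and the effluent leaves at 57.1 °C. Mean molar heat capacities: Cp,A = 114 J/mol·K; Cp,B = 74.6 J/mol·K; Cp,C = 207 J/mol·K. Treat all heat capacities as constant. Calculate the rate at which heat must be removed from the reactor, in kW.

Extent of reaction ξ = 0.541 × 188 = 101.71 mol/min
Reaction term: ξ·ΔH°_rxn = 101.71 × -118 = -12002 kJ/min
Sensible, feed 196→25 °C: -6063.1 kJ/min
Outlet flows (mol/min): A 86.292, B 86.292, C 101.71
Sensible, products 25→57.1 °C: 1198.2 kJ/min
Q = ΔH = -16866 kJ/min = -281.11 kW
Heat removed = 281.11 kW

Q_out = 281 kW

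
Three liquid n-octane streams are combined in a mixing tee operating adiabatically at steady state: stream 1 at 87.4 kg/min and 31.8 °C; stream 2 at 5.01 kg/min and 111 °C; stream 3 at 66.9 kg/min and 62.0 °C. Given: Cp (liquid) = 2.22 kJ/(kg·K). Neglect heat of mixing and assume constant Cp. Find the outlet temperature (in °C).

No heat crosses the boundary, so H_out = H_in.
T_out = Σ ṁᵢCp,ᵢTᵢ / Σ ṁᵢCp,ᵢ
      = 16613 / 353.67 = 46.973 °C

T_out = 47.0 °C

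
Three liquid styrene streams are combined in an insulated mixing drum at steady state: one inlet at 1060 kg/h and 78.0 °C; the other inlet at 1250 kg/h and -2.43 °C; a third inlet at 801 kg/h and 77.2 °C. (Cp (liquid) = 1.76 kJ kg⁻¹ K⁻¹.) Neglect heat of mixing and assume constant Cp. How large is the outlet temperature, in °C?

T_out = 45.5 °C

Energy balance with Q = 0: Σ ṁᵢCp,ᵢ(T_out − Tᵢ) = 0
Σ ṁᵢCp,ᵢTᵢ = 1060×1.76×78.0 + 1250×1.76×-2.43 + 801×1.76×77.2 = 249000
Σ ṁᵢCp,ᵢ = 1060×1.76 + 1250×1.76 + 801×1.76 = 5475.4
T_out = 249000 / 5475.4 = 45.477 °C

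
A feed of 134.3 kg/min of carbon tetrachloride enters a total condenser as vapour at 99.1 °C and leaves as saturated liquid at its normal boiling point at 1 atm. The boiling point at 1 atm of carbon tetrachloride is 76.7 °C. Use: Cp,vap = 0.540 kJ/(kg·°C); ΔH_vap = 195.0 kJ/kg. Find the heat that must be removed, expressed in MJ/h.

vapour 99.1→76.7 °C: -12.096 kJ/kg
condensation at 76.7 °C: -195 kJ/kg
Δh = -12.096 + -195 = -207.1 kJ/kg
Q = ṁ·Δh = 134.3 kg/min × -207.1 kJ/kg = -27813 kJ/min
|Q| = 463.55 kW = 1668.8 MJ/h

Q_c = 1670 MJ/h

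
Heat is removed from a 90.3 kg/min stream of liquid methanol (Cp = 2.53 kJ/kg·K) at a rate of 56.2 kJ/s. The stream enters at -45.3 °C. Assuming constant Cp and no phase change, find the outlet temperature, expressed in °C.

Q = 56.2 kJ/s = 3372 kJ/min
ΔT = Q/(ṁ·Cp) = 3372/(90.3×2.53) = 14.76 K
T_out = -45.3 − 14.76 = -60.06 °C

T_out = -60.1 °C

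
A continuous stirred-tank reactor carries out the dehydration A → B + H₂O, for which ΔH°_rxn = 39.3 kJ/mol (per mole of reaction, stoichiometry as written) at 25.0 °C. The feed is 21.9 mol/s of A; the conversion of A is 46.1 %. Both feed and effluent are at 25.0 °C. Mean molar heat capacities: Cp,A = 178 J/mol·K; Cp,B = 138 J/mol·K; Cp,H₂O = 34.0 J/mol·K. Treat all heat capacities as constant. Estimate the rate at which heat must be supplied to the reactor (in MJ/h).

Extent of reaction ξ = 0.461 × 21.9 = 10.096 mol/s
Reaction term: ξ·ΔH°_rxn = 10.096 × 39.3 = 396.77 kJ/s
Q = ΔH = 396.77 kJ/s = 396.77 kW
Heat supplied = 1428.4 MJ/h

Q_in = 1430 MJ/h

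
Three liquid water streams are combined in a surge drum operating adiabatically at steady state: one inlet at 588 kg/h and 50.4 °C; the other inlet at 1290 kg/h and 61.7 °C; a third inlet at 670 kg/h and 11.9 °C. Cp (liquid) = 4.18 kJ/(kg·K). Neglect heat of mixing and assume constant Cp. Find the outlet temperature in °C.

Energy balance with Q = 0: Σ ṁᵢCp,ᵢ(T_out − Tᵢ) = 0
Σ ṁᵢCp,ᵢTᵢ = 588×4.18×50.4 + 1290×4.18×61.7 + 670×4.18×11.9 = 489900
Σ ṁᵢCp,ᵢ = 588×4.18 + 1290×4.18 + 670×4.18 = 10651
T_out = 489900 / 10651 = 45.997 °C

T_out = 46.0 °C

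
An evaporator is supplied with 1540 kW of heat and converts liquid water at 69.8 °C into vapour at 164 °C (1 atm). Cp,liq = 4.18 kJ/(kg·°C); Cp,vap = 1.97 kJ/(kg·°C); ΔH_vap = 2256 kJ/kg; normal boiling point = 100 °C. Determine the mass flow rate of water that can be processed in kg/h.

Δh = 4.18×(100−69.8) + 2256 + 1.97×(164−100) = 2508.3 kJ/kg
Q = 1540 kW = 1540 kJ/s = 5.544e+06 kJ/h
ṁ = Q/Δh = 5.544e+06 / 2508.3 = 2210.2 kg/h

ṁ = 2210 kg/h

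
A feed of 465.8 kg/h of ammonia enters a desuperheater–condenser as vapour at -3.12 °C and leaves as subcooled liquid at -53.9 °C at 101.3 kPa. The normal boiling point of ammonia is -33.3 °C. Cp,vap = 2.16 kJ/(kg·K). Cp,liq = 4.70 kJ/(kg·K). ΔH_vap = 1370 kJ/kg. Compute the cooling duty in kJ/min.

Q_c = 11900 kJ/min

vapour -3.12→-33.3 °C: -65.189 kJ/kg
condensation at -33.3 °C: -1370 kJ/kg
liquid -33.3→-53.9 °C: -96.82 kJ/kg
Δh = -65.189 + -1370 + -96.82 = -1532 kJ/kg
Q = ṁ·Δh = 465.8 kg/h × -1532 kJ/kg = -713610 kJ/h
|Q| = 198.22 kW = 11893 kJ/min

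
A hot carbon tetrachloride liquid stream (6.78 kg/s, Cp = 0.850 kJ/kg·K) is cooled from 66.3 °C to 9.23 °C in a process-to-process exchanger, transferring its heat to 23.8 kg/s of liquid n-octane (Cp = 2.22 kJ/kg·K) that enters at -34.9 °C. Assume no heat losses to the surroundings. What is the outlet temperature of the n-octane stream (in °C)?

Heat released by hot stream: Q = 6.78 × 0.850 × (66.3 − 9.23) = 328.89 kJ/s
Energy balance on cold side (adiabatic exchanger): Q = ṁ_c·Cp_c·(T_c,out − T_c,in)
T_c,out = -34.9 + 328.89/(23.8 × 2.22) = -28.675 °C

T_c,out = -28.7 °C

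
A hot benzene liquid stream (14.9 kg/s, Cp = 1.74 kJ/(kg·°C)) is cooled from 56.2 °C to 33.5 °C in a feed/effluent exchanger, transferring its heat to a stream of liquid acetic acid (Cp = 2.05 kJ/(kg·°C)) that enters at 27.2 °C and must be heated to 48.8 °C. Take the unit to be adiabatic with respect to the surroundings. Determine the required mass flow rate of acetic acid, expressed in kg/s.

ṁ_c = 13.3 kg/s

Heat released by hot stream: Q = 14.9 × 1.74 × (56.2 − 33.5) = 588.52 kJ/s
Energy balance on cold side (adiabatic exchanger): Q = ṁ_c·Cp_c·(T_c,out − T_c,in)
ṁ_c = 588.52 / [2.05 × (48.8 − 27.2)] = 13.291 kg/s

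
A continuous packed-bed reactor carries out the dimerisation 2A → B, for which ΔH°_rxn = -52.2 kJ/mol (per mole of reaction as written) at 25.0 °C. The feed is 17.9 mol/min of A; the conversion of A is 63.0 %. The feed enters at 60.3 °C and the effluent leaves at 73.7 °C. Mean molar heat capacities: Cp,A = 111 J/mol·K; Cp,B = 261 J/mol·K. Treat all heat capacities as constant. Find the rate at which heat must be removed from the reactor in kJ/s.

Extent of reaction ξ = 0.630 × 17.9 / 2 = 5.6385 mol/min
Reaction term: ξ·ΔH°_rxn = 5.6385 × -52.2 = -294.33 kJ/min
Sensible, feed 60.3→25 °C: -70.138 kJ/min
Outlet flows (mol/min): A 6.623, B 5.6385
Sensible, products 25→73.7 °C: 107.47 kJ/min
Q = ΔH = -257 kJ/min = -4.2833 kW
Heat removed = 4.2833 kJ/s

Q_out = 4.28 kJ/s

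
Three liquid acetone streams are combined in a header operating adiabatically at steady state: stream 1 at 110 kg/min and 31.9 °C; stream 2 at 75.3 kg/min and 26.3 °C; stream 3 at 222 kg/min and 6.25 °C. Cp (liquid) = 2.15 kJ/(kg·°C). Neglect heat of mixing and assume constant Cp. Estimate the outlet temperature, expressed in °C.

Adiabatic, steady state ⇒ Σ ṁᵢCp,ᵢ(T_out − Tᵢ) = 0
T_out = Σ ṁᵢCp,ᵢTᵢ / Σ ṁᵢCp,ᵢ
      = 14785 / 875.69 = 16.884 °C

T_out = 16.9 °C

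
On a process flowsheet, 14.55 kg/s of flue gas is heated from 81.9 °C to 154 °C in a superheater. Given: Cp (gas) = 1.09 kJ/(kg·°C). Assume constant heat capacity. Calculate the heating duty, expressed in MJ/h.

Q = ṁ·Cp·ΔT = 14.55 × 1.09 × (154 − 81.9) = 1143.5 kJ/s
Heating duty = 4116.5 MJ/h

Q = 4120 MJ/h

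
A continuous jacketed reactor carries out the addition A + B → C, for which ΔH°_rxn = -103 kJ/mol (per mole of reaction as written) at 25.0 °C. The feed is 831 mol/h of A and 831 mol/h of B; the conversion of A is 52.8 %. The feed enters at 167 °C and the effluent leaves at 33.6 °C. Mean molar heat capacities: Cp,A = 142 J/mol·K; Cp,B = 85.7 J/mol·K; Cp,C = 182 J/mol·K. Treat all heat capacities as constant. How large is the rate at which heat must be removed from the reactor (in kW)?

Q_out = 19.6 kW

Extent of reaction ξ = 0.528 × 831 = 438.77 mol/h
Reaction term: ξ·ΔH°_rxn = 438.77 × -103 = -45193 kJ/h
Sensible, feed 167→25 °C: -26869 kJ/h
Outlet flows (mol/h): A 392.23, B 392.23, C 438.77
Sensible, products 25→33.6 °C: 1454.8 kJ/h
Q = ΔH = -70607 kJ/h = -19.613 kW
Heat removed = 19.613 kW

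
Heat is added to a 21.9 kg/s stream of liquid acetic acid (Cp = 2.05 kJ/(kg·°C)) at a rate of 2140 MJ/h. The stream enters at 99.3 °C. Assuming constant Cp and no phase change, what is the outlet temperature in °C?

T_out = 113 °C

Q = 2140 MJ/h = 594.44 kJ/s
ΔT = Q/(ṁ·Cp) = 594.44/(21.9×2.05) = 13.241 K
T_out = 99.3 + 13.241 = 112.54 °C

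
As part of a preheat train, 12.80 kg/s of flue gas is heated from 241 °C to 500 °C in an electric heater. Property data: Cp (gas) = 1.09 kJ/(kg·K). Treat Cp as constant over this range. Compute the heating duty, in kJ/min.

Q = 217000 kJ/min

Q = ṁ·Cp·ΔT = 12.80 × 1.09 × (500 − 241) = 3613.6 kJ/s
Heating duty = 216810 kJ/min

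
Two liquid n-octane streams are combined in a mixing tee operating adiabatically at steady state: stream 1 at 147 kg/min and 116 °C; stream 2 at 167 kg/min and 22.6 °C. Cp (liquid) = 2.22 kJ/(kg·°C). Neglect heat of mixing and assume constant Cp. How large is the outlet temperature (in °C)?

Adiabatic, steady state ⇒ Σ ṁᵢCp,ᵢ(T_out − Tᵢ) = 0
T_out = Σ ṁᵢCp,ᵢTᵢ / Σ ṁᵢCp,ᵢ
      = 46234 / 697.08 = 66.325 °C

T_out = 66.3 °C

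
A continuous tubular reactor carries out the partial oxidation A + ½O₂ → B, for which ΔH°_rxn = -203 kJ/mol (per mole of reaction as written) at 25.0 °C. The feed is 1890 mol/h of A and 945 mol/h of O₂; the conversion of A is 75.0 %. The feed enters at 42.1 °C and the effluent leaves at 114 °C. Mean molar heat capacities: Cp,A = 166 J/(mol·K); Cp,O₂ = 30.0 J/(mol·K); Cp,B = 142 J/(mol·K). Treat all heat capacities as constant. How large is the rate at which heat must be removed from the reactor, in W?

Q_out = 74500 W

Extent of reaction ξ = 0.750 × 1890 = 1417.5 mol/h
Reaction term: ξ·ΔH°_rxn = 1417.5 × -203 = -287750 kJ/h
Sensible, feed 42.1→25 °C: -5849.7 kJ/h
Outlet flows (mol/h): A 472.5, O₂ 236.25, B 1417.5
Sensible, products 25→114 °C: 25526 kJ/h
Q = ΔH = -268080 kJ/h = -74.466 kW
Heat removed = 74466 W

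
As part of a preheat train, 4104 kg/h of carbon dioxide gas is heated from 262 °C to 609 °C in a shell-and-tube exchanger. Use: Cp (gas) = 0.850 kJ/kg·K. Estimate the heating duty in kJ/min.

Q = 20200 kJ/min

Q = ṁ·Cp·ΔT = 4104 × 0.850 × (609 − 262) = 1.2105e+06 kJ/h
Converting: 1.2105e+06 / 3600 s = 336.24 kW
Heating duty = 20175 kJ/min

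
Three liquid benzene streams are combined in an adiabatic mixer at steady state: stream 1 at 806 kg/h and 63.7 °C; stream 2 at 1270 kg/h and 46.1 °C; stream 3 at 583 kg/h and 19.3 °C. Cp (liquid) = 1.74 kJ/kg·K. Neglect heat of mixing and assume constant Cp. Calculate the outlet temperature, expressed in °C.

Energy balance with Q = 0: Σ ṁᵢCp,ᵢ(T_out − Tᵢ) = 0
Σ ṁᵢCp,ᵢTᵢ = 806×1.74×63.7 + 1270×1.74×46.1 + 583×1.74×19.3 = 210790
Σ ṁᵢCp,ᵢ = 806×1.74 + 1270×1.74 + 583×1.74 = 4626.7
T_out = 210790 / 4626.7 = 45.559 °C

T_out = 45.6 °C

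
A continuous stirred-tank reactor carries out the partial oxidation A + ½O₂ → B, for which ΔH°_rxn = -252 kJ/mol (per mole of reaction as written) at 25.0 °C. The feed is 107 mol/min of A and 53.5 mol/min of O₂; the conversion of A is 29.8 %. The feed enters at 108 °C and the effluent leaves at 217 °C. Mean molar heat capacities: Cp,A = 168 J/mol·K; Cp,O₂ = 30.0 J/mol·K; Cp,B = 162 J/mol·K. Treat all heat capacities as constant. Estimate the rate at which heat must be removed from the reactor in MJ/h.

Extent of reaction ξ = 0.298 × 107 = 31.886 mol/min
Reaction term: ξ·ΔH°_rxn = 31.886 × -252 = -8035.3 kJ/min
Sensible, feed 108→25 °C: -1625.2 kJ/min
Outlet flows (mol/min): A 75.114, O₂ 37.557, B 31.886
Sensible, products 25→217 °C: 3631 kJ/min
Q = ΔH = -6029.5 kJ/min = -100.49 kW
Heat removed = 361.77 MJ/h

Q_out = 362 MJ/h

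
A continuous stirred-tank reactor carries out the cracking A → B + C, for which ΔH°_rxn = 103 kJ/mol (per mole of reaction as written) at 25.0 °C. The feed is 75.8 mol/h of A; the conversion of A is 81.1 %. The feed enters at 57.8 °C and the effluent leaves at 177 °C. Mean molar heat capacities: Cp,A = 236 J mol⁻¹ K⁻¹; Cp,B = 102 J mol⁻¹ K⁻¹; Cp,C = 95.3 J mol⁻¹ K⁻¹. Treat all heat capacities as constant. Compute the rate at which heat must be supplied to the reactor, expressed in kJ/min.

Extent of reaction ξ = 0.811 × 75.8 = 61.474 mol/h
Reaction term: ξ·ΔH°_rxn = 61.474 × 103 = 6331.8 kJ/h
Sensible, feed 57.8→25 °C: -586.75 kJ/h
Outlet flows (mol/h): A 14.326, B 61.474, C 61.474
Sensible, products 25→177 °C: 2357.5 kJ/h
Q = ΔH = 8102.5 kJ/h = 2.2507 kW
Heat supplied = 135.04 kJ/min

Q_in = 135 kJ/min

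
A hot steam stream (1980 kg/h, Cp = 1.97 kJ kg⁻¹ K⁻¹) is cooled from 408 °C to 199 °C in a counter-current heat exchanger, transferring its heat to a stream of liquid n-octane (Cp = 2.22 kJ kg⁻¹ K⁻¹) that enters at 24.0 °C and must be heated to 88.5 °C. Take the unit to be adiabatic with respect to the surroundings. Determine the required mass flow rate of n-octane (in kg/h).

ṁ_c = 5690 kg/h

Heat released by hot stream: Q = 1980 × 1.97 × (408 − 199) = 815230 kJ/h
Energy balance on cold side (adiabatic exchanger): Q = ṁ_c·Cp_c·(T_c,out − T_c,in)
ṁ_c = 815230 / [2.22 × (88.5 − 24.0)] = 5693.3 kg/h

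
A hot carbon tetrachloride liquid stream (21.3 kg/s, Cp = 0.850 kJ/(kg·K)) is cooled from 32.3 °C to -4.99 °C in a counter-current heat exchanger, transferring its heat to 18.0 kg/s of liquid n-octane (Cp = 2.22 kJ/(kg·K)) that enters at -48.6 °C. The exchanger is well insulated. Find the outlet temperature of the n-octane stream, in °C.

T_c,out = -31.7 °C

Heat released by hot stream: Q = 21.3 × 0.850 × (32.3 − -4.99) = 675.14 kJ/s
Energy balance on cold side (adiabatic exchanger): Q = ṁ_c·Cp_c·(T_c,out − T_c,in)
T_c,out = -48.6 + 675.14/(18.0 × 2.22) = -31.705 °C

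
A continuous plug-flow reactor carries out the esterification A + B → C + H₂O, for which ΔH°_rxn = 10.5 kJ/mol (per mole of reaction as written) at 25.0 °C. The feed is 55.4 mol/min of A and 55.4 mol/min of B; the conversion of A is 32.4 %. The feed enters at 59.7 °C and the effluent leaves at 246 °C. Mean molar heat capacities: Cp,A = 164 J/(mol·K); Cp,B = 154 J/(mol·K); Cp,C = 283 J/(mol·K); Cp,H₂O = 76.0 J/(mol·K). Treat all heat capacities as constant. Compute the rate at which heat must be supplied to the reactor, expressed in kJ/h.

Q_in = 218000 kJ/h

Extent of reaction ξ = 0.324 × 55.4 = 17.95 mol/min
Reaction term: ξ·ΔH°_rxn = 17.95 × 10.5 = 188.47 kJ/min
Sensible, feed 59.7→25 °C: -611.32 kJ/min
Outlet flows (mol/min): A 37.45, B 37.45, C 17.95, H₂O 17.95
Sensible, products 25→246 °C: 4056 kJ/min
Q = ΔH = 3633.2 kJ/min = 60.553 kW
Heat supplied = 217990 kJ/h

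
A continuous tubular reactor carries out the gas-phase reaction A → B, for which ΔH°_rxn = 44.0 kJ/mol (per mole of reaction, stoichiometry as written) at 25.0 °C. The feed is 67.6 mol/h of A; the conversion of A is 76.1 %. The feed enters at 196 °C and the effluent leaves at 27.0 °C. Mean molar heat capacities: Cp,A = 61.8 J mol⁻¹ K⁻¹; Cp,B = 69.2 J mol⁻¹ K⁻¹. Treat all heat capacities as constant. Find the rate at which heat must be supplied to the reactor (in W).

Q_in = 433 W

Extent of reaction ξ = 0.761 × 67.6 = 51.444 mol/h
Reaction term: ξ·ΔH°_rxn = 51.444 × 44.0 = 2263.5 kJ/h
Sensible, feed 196→25 °C: -714.38 kJ/h
Outlet flows (mol/h): A 16.156, B 51.444
Sensible, products 25→27.0 °C: 9.1167 kJ/h
Q = ΔH = 1558.3 kJ/h = 0.43285 kW
Heat supplied = 432.85 W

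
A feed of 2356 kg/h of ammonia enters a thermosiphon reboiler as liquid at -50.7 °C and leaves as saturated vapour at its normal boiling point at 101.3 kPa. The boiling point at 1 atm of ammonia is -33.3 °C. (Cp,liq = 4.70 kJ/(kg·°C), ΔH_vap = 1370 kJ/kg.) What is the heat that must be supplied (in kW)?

Q = 950 kW

liquid -50.7→-33.3 °C: 81.78 kJ/kg
vaporisation at -33.3 °C: 1370 kJ/kg
Δh = 81.78 + 1370 = 1451.8 kJ/kg
Q = ṁ·Δh = 2356 kg/h × 1451.8 kJ/kg = 3.4204e+06 kJ/h
|Q| = 950.11 kW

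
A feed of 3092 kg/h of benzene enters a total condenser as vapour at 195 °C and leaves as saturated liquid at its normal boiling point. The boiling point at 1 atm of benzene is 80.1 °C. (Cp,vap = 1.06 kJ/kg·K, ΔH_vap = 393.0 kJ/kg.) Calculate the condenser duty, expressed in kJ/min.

vapour 195→80.1 °C: -121.79 kJ/kg
condensation at 80.1 °C: -393 kJ/kg
Δh = -121.79 + -393 = -514.79 kJ/kg
Q = ṁ·Δh = 3092 kg/h × -514.79 kJ/kg = -1.5917e+06 kJ/h
|Q| = 442.15 kW = 26529 kJ/min

Q_c = 26500 kJ/min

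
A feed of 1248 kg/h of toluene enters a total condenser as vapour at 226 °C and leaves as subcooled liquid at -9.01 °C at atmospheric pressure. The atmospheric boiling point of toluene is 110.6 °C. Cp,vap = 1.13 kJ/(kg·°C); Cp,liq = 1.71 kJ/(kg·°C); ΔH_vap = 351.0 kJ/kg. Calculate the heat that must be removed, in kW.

vapour 226→110.6 °C: -130.4 kJ/kg
condensation at 110.6 °C: -351 kJ/kg
liquid 110.6→-9.01 °C: -204.53 kJ/kg
Δh = -130.4 + -351 + -204.53 = -685.94 kJ/kg
Q = ṁ·Δh = 1248 kg/h × -685.94 kJ/kg = -856050 kJ/h
|Q| = 237.79 kW

Q_c = 238 kW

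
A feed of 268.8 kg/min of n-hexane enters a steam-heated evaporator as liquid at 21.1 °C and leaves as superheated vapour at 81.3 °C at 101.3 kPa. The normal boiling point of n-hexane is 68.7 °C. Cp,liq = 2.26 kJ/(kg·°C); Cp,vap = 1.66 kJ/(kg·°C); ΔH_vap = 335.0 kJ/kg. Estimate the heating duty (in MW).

liquid 21.1→68.7 °C: 107.58 kJ/kg
vaporisation at 68.7 °C: 335 kJ/kg
vapour 68.7→81.3 °C: 20.916 kJ/kg
Δh = 107.58 + 335 + 20.916 = 463.49 kJ/kg
Q = ṁ·Δh = 268.8 kg/min × 463.49 kJ/kg = 124590 kJ/min
|Q| = 2076.4 kW = 2.0764 MW

Q = 2.08 MW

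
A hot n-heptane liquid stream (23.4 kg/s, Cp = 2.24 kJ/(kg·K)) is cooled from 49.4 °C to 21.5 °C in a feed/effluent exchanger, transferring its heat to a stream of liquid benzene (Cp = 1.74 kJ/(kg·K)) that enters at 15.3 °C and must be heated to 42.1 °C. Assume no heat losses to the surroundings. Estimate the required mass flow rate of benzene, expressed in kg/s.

Heat released by hot stream: Q = 23.4 × 2.24 × (49.4 − 21.5) = 1462.4 kJ/s
Energy balance on cold side (adiabatic exchanger): Q = ṁ_c·Cp_c·(T_c,out − T_c,in)
ṁ_c = 1462.4 / [1.74 × (42.1 − 15.3)] = 31.361 kg/s

ṁ_c = 31.4 kg/s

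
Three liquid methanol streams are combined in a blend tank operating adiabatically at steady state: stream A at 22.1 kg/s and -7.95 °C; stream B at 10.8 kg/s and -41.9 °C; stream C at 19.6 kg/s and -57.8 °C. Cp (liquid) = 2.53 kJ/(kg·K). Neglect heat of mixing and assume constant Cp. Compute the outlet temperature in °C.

No heat crosses the boundary, so H_out = H_in.
Σ ṁᵢCp,ᵢTᵢ = 22.1×2.53×-7.95 + 10.8×2.53×-41.9 + 19.6×2.53×-57.8 = -4455.6
Σ ṁᵢCp,ᵢ = 22.1×2.53 + 10.8×2.53 + 19.6×2.53 = 132.82
T_out = -4455.6 / 132.82 = -33.545 °C

T_out = -33.5 °C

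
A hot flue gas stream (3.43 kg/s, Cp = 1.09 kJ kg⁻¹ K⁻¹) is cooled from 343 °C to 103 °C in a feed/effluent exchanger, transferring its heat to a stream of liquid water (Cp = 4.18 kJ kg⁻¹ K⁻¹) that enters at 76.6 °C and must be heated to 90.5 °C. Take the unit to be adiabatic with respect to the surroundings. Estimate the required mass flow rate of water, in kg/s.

ṁ_c = 15.4 kg/s

Heat released by hot stream: Q = 3.43 × 1.09 × (343 − 103) = 897.29 kJ/s
Energy balance on cold side (adiabatic exchanger): Q = ṁ_c·Cp_c·(T_c,out − T_c,in)
ṁ_c = 897.29 / [4.18 × (90.5 − 76.6)] = 15.443 kg/s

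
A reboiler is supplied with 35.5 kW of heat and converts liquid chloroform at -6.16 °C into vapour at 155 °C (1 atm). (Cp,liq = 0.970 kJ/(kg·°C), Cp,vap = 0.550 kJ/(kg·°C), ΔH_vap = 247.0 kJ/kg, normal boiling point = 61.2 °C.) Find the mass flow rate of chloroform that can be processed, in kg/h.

Δh = 0.970×(61.2−-6.16) + 247.0 + 0.550×(155−61.2) = 363.93 kJ/kg
Q = 35.5 kW = 35.5 kJ/s = 127800 kJ/h
ṁ = Q/Δh = 127800 / 363.93 = 351.17 kg/h

ṁ = 351 kg/h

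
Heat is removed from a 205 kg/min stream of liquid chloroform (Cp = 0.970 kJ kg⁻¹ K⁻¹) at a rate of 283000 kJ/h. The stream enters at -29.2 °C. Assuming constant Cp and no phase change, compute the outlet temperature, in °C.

Q = 283000 kJ/h = 4716.7 kJ/min
ΔT = Q/(ṁ·Cp) = 4716.7/(205×0.970) = 23.72 K
T_out = -29.2 − 23.72 = -52.92 °C

T_out = -52.9 °C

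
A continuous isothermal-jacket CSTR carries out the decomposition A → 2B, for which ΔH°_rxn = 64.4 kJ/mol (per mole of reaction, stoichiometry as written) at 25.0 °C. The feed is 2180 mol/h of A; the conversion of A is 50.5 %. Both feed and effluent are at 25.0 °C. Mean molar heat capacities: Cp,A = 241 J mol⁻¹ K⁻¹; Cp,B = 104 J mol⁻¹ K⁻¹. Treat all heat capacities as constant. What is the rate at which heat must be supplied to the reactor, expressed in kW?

Extent of reaction ξ = 0.505 × 2180 = 1100.9 mol/h
Reaction term: ξ·ΔH°_rxn = 1100.9 × 64.4 = 70898 kJ/h
Q = ΔH = 70898 kJ/h = 19.694 kW
Heat supplied = 19.694 kW

Q_in = 19.7 kW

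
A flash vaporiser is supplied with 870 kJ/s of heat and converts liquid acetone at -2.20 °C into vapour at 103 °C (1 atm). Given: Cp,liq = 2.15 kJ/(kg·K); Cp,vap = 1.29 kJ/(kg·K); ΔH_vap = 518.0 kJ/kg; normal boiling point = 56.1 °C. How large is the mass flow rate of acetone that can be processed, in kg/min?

Δh = 2.15×(56.1−-2.20) + 518.0 + 1.29×(103−56.1) = 703.85 kJ/kg
Q = 870 kJ/s = 870 kJ/s = 52200 kJ/min
ṁ = Q/Δh = 52200 / 703.85 = 74.164 kg/min

ṁ = 74.2 kg/min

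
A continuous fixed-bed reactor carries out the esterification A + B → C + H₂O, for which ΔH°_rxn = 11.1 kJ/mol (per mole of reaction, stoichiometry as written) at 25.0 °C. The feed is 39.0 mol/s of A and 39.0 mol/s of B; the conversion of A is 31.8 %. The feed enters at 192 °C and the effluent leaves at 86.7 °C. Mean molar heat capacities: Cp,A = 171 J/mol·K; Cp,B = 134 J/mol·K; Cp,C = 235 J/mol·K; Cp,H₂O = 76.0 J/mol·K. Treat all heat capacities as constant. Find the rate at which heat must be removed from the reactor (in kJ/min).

Q_out = 66600 kJ/min

Extent of reaction ξ = 0.318 × 39.0 = 12.402 mol/s
Reaction term: ξ·ΔH°_rxn = 12.402 × 11.1 = 137.66 kJ/s
Sensible, feed 192→25 °C: -1986.5 kJ/s
Outlet flows (mol/s): A 26.598, B 26.598, C 12.402, H₂O 12.402
Sensible, products 25→86.7 °C: 738.51 kJ/s
Q = ΔH = -1110.3 kJ/s = -1110.3 kW
Heat removed = 66617 kJ/min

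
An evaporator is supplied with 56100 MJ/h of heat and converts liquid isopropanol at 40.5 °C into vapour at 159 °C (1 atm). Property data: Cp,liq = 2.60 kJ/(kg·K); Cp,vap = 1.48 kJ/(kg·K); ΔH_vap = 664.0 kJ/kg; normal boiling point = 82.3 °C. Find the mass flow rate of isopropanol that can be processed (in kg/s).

ṁ = 17.6 kg/s

Δh = 2.60×(82.3−40.5) + 664.0 + 1.48×(159−82.3) = 886.2 kJ/kg
Q = 56100 MJ/h = 15583 kJ/s = 15583 kJ/s
ṁ = Q/Δh = 15583 / 886.2 = 17.585 kg/s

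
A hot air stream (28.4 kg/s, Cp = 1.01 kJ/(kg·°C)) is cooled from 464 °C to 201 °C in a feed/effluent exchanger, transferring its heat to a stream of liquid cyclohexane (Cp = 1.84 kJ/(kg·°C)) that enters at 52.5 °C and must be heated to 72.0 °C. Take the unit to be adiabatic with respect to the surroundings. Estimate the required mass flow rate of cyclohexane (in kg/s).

ṁ_c = 210 kg/s

Heat released by hot stream: Q = 28.4 × 1.01 × (464 − 201) = 7543.9 kJ/s
Energy balance on cold side (adiabatic exchanger): Q = ṁ_c·Cp_c·(T_c,out − T_c,in)
ṁ_c = 7543.9 / [1.84 × (72.0 − 52.5)] = 210.25 kg/s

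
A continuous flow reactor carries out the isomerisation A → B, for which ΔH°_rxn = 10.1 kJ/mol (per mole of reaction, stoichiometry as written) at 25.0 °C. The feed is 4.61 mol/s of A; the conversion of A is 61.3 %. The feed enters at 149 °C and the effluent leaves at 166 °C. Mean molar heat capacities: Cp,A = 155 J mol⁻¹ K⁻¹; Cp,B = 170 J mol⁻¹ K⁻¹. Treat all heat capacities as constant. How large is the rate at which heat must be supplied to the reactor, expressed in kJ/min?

Extent of reaction ξ = 0.613 × 4.61 = 2.8259 mol/s
Reaction term: ξ·ΔH°_rxn = 2.8259 × 10.1 = 28.542 kJ/s
Sensible, feed 149→25 °C: -88.604 kJ/s
Outlet flows (mol/s): A 1.7841, B 2.8259
Sensible, products 25→166 °C: 106.73 kJ/s
Q = ΔH = 46.666 kJ/s = 46.666 kW
Heat supplied = 2800 kJ/min

Q_in = 2800 kJ/min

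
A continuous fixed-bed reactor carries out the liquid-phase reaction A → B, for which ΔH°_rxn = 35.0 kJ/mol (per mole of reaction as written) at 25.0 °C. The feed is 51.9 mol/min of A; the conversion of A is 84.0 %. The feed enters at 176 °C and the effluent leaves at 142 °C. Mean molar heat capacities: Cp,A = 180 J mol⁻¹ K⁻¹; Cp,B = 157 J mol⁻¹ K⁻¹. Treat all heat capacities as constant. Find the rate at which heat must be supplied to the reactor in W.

Q_in = 18200 W

Extent of reaction ξ = 0.840 × 51.9 = 43.596 mol/min
Reaction term: ξ·ΔH°_rxn = 43.596 × 35.0 = 1525.9 kJ/min
Sensible, feed 176→25 °C: -1410.6 kJ/min
Outlet flows (mol/min): A 8.304, B 43.596
Sensible, products 25→142 °C: 975.7 kJ/min
Q = ΔH = 1090.9 kJ/min = 18.182 kW
Heat supplied = 18182 W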